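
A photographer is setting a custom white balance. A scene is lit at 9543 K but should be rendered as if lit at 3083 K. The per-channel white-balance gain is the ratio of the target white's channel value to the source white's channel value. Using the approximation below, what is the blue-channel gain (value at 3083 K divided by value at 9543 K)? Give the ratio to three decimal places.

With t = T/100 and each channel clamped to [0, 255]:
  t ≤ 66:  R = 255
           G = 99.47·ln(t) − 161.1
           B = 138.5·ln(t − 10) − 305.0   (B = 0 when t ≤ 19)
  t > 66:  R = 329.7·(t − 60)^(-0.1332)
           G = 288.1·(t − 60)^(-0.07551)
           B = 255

0.453

At 9543 K (t = 95.43):
  B = 255 by definition for t > 66.
At 3083 K (t = 30.83):
  B = 138.5·ln(30.83 − 10) − 305.0 = 138.5·ln 20.83 − 305.0 = 138.5·3.0364 − 305.0 = 115.541.
Gain = 115.541 / 255.000 = 0.4531 → 0.453.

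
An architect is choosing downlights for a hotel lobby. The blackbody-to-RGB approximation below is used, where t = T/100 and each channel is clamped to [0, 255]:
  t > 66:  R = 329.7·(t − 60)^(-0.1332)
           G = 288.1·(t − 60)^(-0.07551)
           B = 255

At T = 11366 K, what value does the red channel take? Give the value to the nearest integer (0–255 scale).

194

t = 11366/100 = 113.66; the t > 66 branch applies.
R = 329.7·(113.66 − 60)^(-0.1332) = 329.7·53.66^(-0.1332) = 329.7·0.58832 = 193.968.
Rounded: 194.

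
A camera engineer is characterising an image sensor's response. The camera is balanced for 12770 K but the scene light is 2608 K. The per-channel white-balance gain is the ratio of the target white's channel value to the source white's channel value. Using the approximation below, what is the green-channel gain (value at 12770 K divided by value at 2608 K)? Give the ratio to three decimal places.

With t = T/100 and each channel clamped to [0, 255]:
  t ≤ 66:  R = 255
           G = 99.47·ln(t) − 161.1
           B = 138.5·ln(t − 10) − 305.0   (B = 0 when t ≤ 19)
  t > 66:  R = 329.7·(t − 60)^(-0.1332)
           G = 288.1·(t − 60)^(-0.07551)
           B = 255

At 2608 K (t = 26.08):
  G = 99.47·ln 26.08 − 161.1 = 99.47·3.2612 − 161.1 = 163.288.
At 12770 K (t = 127.7):
  G = 288.1·(127.7 − 60)^(-0.07551) = 288.1·67.7^(-0.07551) = 288.1·0.72740 = 209.563.
Gain = 209.563 / 163.288 = 1.2834 → 1.283.

1.283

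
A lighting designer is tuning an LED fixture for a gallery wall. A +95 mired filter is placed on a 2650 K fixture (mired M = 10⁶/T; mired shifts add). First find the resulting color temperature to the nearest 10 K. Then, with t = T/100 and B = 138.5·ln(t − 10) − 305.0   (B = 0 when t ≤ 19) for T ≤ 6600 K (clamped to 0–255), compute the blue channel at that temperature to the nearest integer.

30

M_in = 10⁶/2650 = 377.36; M_out = 377.36 + (+95) = 472.36.
T_out = 10⁶/472.36 = 2117.0 K → 2120 K; t = 21.2.
B = 138.5·ln(21.2 − 10) − 305.0 = 138.5·ln 11.2 − 305.0 = 138.5·2.4159 − 305.0 = 29.604.
Rounded: 30.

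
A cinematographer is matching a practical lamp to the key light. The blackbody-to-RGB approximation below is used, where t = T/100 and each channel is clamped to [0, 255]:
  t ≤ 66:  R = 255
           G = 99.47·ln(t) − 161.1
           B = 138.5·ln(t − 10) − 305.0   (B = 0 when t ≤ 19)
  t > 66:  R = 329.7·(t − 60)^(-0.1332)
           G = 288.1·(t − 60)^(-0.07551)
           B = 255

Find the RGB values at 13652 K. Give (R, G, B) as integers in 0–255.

t = 13652/100 = 136.52; the t > 66 branch applies.
R = 329.7·(136.52 − 60)^(-0.1332) = 329.7·76.52^(-0.1332) = 329.7·0.56115 = 185.012.
G = 288.1·(136.52 − 60)^(-0.07551) = 288.1·76.52^(-0.07551) = 288.1·0.72070 = 207.634.
B = 255 by definition for t > 66.
Rounded: (185, 208, 255).

(185, 208, 255)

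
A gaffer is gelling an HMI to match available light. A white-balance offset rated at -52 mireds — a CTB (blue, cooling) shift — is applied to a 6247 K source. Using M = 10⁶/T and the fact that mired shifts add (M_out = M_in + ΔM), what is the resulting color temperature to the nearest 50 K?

9250 K

M_in = 10⁶/6247 = 160.08 mireds.
M_out = 160.08 + (-52) = 108.08 mireds.
T_out = 10⁶/108.08 = 9252.7 K → 9250 K.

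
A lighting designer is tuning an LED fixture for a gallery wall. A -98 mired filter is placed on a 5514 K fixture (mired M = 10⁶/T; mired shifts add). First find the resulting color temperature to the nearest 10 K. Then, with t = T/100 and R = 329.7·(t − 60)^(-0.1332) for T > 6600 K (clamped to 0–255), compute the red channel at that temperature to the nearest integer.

191

M_in = 10⁶/5514 = 181.36; M_out = 181.36 + (-98) = 83.36.
T_out = 10⁶/83.36 = 11996.7 K → 12000 K; t = 120.
R = 329.7·(120 − 60)^(-0.1332) = 329.7·60^(-0.1332) = 329.7·0.57963 = 191.104.
Rounded: 191.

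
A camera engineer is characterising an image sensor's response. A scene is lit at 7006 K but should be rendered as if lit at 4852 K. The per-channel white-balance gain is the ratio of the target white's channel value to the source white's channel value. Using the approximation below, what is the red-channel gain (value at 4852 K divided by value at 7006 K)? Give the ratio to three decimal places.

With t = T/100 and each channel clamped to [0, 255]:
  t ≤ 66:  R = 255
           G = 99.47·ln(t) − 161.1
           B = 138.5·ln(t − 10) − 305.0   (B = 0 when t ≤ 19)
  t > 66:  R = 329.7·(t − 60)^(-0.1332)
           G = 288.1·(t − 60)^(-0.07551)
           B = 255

1.052

At 7006 K (t = 70.06):
  R = 329.7·(70.06 − 60)^(-0.1332) = 329.7·10.06^(-0.1332) = 329.7·0.73528 = 242.422.
At 4852 K (t = 48.52):
  R = 255 by definition for t ≤ 66.
Gain = 255.000 / 242.422 = 1.0519 → 1.052.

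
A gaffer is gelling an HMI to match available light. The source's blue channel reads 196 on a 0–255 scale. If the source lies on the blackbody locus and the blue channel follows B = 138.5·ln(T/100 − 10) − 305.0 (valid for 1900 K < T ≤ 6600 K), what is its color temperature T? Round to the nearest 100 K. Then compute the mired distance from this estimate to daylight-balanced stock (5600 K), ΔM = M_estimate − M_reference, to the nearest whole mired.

ln(t − 10) = (196 + 305.0) / 138.5 = 3.6173.
t − 10 = e^3.6173 = 37.238, so t = 47.238.
T = 100·t = 4724 K → 4700 K to the nearest 100 K.
M_estimate = 10⁶/4700 = 212.77; M_reference = 10⁶/5600 = 178.57.
ΔM = 212.77 − 178.57 = 34.19 → +34 mireds.

+34 mireds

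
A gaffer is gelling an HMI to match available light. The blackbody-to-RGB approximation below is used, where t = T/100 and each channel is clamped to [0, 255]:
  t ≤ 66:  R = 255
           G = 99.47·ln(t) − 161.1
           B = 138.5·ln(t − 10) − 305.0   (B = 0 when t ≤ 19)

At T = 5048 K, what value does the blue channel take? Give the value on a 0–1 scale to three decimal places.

t = 5048/100 = 50.48; the t ≤ 66 branch applies.
B = 138.5·ln(50.48 − 10) − 305.0 = 138.5·ln 40.48 − 305.0 = 138.5·3.7008 − 305.0 = 207.562.
On a 0–1 scale: 207.562/255 = 0.8140 → 0.814.

0.814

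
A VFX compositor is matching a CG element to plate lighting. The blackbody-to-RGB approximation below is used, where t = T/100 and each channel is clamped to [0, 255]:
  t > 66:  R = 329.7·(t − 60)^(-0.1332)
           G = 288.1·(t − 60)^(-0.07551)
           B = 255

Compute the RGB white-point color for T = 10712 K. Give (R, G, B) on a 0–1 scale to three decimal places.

t = 10712/100 = 107.12; the t > 66 branch applies.
R = 329.7·(107.12 − 60)^(-0.1332) = 329.7·47.12^(-0.1332) = 329.7·0.59859 = 197.355.
G = 288.1·(107.12 − 60)^(-0.07551) = 288.1·47.12^(-0.07551) = 288.1·0.74758 = 215.377.
B = 255 by definition for t > 66.
Dividing each by 255: (0.7739, 0.8446, 1.0000) → (0.774, 0.845, 1.000).

(0.774, 0.845, 1.000)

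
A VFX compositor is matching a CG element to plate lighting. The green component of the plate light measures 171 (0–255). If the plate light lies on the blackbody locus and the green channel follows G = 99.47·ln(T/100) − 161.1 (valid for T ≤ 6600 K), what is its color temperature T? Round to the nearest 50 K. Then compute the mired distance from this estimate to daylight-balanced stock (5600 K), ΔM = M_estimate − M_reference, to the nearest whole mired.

ln t = (171 + 161.1) / 99.47 = 3.3387.
t = e^3.3387 = 28.182.
T = 100·t = 2818 K → 2800 K to the nearest 50 K.
M_estimate = 10⁶/2800 = 357.14; M_reference = 10⁶/5600 = 178.57.
ΔM = 357.14 − 178.57 = 178.57 → +179 mireds.

+179 mireds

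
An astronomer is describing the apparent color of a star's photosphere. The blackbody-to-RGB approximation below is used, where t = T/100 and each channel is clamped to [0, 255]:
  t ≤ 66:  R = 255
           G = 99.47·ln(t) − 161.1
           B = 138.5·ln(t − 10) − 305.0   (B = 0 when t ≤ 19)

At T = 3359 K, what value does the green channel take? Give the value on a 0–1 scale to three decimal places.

0.739

t = 3359/100 = 33.59; the t ≤ 66 branch applies.
G = 99.47·ln 33.59 − 161.1 = 99.47·3.5142 − 161.1 = 188.460.
On a 0–1 scale: 188.460/255 = 0.7391 → 0.739.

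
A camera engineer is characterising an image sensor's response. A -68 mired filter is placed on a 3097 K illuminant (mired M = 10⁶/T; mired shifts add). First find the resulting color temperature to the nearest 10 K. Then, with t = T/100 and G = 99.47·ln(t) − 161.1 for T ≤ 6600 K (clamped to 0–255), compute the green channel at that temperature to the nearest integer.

M_in = 10⁶/3097 = 322.89; M_out = 322.89 + (-68) = 254.89.
T_out = 10⁶/254.89 = 3923.2 K → 3920 K; t = 39.2.
G = 99.47·ln 39.2 − 161.1 = 99.47·3.6687 − 161.1 = 203.823.
Rounded: 204.

204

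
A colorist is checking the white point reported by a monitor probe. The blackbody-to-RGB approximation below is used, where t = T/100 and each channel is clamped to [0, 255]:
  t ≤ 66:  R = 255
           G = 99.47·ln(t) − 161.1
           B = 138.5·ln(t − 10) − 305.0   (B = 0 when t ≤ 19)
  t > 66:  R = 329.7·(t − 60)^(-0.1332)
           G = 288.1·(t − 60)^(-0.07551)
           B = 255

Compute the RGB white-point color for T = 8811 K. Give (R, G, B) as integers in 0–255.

t = 8811/100 = 88.11; the t > 66 branch applies.
R = 329.7·(88.11 − 60)^(-0.1332) = 329.7·28.11^(-0.1332) = 329.7·0.64123 = 211.413.
G = 288.1·(88.11 − 60)^(-0.07551) = 288.1·28.11^(-0.07551) = 288.1·0.77731 = 223.944.
B = 255 by definition for t > 66.
Rounded: (211, 224, 255).

(211, 224, 255)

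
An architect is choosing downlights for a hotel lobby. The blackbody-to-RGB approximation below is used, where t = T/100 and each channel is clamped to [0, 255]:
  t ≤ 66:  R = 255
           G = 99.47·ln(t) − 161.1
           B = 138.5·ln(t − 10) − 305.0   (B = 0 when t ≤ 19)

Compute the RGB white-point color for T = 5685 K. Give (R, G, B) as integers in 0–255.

(255, 241, 228)

t = 5685/100 = 56.85; the t ≤ 66 branch applies.
R = 255 by definition for t ≤ 66.
G = 99.47·ln 56.85 − 161.1 = 99.47·4.0404 − 161.1 = 240.800.
B = 138.5·ln(56.85 − 10) − 305.0 = 138.5·ln 46.85 − 305.0 = 138.5·3.8470 − 305.0 = 227.803.
Rounded: (255, 241, 228).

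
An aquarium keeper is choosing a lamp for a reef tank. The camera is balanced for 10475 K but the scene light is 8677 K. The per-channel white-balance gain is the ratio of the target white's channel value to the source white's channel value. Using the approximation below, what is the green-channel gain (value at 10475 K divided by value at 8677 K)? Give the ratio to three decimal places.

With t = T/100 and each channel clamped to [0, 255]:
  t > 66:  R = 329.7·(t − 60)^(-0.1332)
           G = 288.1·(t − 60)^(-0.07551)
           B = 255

At 8677 K (t = 86.77):
  G = 288.1·(86.77 − 60)^(-0.07551) = 288.1·26.77^(-0.07551) = 288.1·0.78019 = 224.772.
At 10475 K (t = 104.75):
  G = 288.1·(104.75 − 60)^(-0.07551) = 288.1·44.75^(-0.07551) = 288.1·0.75050 = 216.218.
Gain = 216.218 / 224.772 = 0.9619 → 0.962.

0.962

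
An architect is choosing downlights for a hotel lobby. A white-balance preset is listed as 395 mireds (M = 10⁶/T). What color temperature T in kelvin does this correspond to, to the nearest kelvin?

2532 K

T = 10⁶ / 395 = 2531.65 K → 2532 K.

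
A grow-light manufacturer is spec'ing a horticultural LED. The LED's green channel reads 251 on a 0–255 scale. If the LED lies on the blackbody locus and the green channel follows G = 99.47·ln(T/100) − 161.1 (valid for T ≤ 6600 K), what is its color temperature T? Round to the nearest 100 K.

6300 K

ln t = (251 + 161.1) / 99.47 = 4.1430.
t = e^4.1430 = 62.989.
T = 100·t = 6299 K → 6300 K to the nearest 100 K.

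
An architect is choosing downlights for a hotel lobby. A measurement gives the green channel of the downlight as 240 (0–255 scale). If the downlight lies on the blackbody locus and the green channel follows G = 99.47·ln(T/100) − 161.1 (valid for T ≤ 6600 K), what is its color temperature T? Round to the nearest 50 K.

ln t = (240 + 161.1) / 99.47 = 4.0324.
t = e^4.0324 = 56.394.
T = 100·t = 5639 K → 5650 K to the nearest 50 K.

5650 K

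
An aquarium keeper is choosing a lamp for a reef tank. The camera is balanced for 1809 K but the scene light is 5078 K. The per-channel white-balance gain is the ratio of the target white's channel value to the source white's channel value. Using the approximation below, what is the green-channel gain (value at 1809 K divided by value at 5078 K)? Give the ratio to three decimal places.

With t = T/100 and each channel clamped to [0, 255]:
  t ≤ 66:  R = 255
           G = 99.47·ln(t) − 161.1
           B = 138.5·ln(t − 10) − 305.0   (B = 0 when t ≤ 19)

0.553

At 5078 K (t = 50.78):
  G = 99.47·ln 50.78 − 161.1 = 99.47·3.9275 − 161.1 = 229.569.
At 1809 K (t = 18.09):
  G = 99.47·ln 18.09 − 161.1 = 99.47·2.8954 − 161.1 = 126.901.
Gain = 126.901 / 229.569 = 0.5528 → 0.553.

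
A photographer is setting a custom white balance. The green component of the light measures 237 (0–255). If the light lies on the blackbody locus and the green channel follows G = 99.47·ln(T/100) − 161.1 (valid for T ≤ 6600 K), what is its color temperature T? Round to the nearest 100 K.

5500 K

ln t = (237 + 161.1) / 99.47 = 4.0022.
t = e^4.0022 = 54.719.
T = 100·t = 5472 K → 5500 K to the nearest 100 K.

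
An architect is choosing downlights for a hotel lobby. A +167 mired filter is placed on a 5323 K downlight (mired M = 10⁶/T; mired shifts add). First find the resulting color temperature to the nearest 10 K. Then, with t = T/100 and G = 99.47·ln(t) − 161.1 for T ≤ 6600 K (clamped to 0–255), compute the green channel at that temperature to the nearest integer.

171

M_in = 10⁶/5323 = 187.86; M_out = 187.86 + (+167) = 354.86.
T_out = 10⁶/354.86 = 2818.0 K → 2820 K; t = 28.2.
G = 99.47·ln 28.2 − 161.1 = 99.47·3.3393 − 161.1 = 171.062.
Rounded: 171.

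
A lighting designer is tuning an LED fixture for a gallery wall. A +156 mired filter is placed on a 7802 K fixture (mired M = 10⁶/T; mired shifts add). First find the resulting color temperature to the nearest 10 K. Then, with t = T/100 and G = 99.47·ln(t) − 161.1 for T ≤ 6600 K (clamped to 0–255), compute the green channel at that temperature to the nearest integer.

193

M_in = 10⁶/7802 = 128.17; M_out = 128.17 + (+156) = 284.17.
T_out = 10⁶/284.17 = 3519.0 K → 3520 K; t = 35.2.
G = 99.47·ln 35.2 − 161.1 = 99.47·3.5610 − 161.1 = 193.117.
Rounded: 193.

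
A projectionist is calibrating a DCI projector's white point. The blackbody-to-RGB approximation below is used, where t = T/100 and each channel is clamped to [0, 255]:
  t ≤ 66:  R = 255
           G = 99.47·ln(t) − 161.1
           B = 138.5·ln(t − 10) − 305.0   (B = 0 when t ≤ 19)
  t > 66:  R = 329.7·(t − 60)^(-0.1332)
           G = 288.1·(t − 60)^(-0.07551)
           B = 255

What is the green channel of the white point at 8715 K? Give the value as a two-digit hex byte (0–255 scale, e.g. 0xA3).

t = 8715/100 = 87.15; the t > 66 branch applies.
G = 288.1·(87.15 − 60)^(-0.07551) = 288.1·27.15^(-0.07551) = 288.1·0.77936 = 224.533.
Rounded: 225; in hex, 0xE1.

0xE1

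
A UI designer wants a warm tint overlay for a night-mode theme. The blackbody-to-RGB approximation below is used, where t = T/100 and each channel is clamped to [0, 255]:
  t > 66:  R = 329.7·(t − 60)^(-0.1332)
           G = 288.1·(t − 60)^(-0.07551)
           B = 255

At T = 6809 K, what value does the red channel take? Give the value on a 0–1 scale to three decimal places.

t = 6809/100 = 68.09; the t > 66 branch applies.
R = 329.7·(68.09 − 60)^(-0.1332) = 329.7·8.09^(-0.1332) = 329.7·0.75694 = 249.563.
On a 0–1 scale: 249.563/255 = 0.9787 → 0.979.

0.979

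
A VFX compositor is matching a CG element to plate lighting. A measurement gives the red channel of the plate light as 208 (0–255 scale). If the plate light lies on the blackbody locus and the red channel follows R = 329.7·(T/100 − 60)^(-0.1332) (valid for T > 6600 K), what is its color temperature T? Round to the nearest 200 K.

(t − 60)^(-0.1332) = 208/329.7 = 0.63088.
t − 60 = 0.63088^(1/-0.1332) = 0.63088^(-7.508) = 31.763, so t = 91.763.
T = 100·t = 9176 K → 9200 K to the nearest 200 K.

9200 K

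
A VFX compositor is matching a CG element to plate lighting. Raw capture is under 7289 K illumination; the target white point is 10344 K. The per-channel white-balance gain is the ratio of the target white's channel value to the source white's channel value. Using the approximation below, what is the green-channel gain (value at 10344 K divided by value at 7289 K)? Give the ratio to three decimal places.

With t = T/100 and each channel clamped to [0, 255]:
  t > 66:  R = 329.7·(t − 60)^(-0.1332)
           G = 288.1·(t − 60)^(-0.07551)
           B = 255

0.912

At 7289 K (t = 72.89):
  G = 288.1·(72.89 − 60)^(-0.07551) = 288.1·12.89^(-0.07551) = 288.1·0.82445 = 237.524.
At 10344 K (t = 103.44):
  G = 288.1·(103.44 − 60)^(-0.07551) = 288.1·43.44^(-0.07551) = 288.1·0.75218 = 216.704.
Gain = 216.704 / 237.524 = 0.9123 → 0.912.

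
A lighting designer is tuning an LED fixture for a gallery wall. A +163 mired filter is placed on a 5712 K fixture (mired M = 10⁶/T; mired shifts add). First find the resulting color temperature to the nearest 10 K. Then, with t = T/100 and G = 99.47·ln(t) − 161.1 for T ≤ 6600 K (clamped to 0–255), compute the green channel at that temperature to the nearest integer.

176

M_in = 10⁶/5712 = 175.07; M_out = 175.07 + (+163) = 338.07.
T_out = 10⁶/338.07 = 2958.0 K → 2960 K; t = 29.6.
G = 99.47·ln 29.6 − 161.1 = 99.47·3.3878 − 161.1 = 175.882.
Rounded: 176.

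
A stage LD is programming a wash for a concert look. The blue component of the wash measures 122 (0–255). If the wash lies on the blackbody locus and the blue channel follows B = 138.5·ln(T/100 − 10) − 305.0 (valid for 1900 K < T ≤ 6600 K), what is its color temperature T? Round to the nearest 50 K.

ln(t − 10) = (122 + 305.0) / 138.5 = 3.0830.
t − 10 = e^3.0830 = 21.824, so t = 31.824.
T = 100·t = 3182 K → 3200 K to the nearest 50 K.

3200 K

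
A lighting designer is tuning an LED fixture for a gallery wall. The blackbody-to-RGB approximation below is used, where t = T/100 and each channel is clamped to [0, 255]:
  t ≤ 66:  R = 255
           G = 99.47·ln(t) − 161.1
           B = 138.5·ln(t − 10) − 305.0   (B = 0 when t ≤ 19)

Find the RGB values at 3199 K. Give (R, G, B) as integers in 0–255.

(255, 184, 123)

t = 3199/100 = 31.99; the t ≤ 66 branch applies.
R = 255 by definition for t ≤ 66.
G = 99.47·ln 31.99 − 161.1 = 99.47·3.4654 − 161.1 = 183.606.
B = 138.5·ln(31.99 − 10) − 305.0 = 138.5·ln 21.99 − 305.0 = 138.5·3.0906 − 305.0 = 123.046.
Rounded: (255, 184, 123).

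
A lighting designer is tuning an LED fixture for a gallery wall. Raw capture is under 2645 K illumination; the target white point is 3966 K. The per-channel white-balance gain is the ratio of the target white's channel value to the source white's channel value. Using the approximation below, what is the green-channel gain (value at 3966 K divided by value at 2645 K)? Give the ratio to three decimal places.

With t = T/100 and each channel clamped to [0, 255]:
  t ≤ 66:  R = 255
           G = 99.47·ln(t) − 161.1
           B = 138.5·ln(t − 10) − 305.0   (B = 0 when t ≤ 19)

At 2645 K (t = 26.45):
  G = 99.47·ln 26.45 − 161.1 = 99.47·3.2753 − 161.1 = 164.690.
At 3966 K (t = 39.66):
  G = 99.47·ln 39.66 − 161.1 = 99.47·3.6803 − 161.1 = 204.984.
Gain = 204.984 / 164.690 = 1.2447 → 1.245.

1.245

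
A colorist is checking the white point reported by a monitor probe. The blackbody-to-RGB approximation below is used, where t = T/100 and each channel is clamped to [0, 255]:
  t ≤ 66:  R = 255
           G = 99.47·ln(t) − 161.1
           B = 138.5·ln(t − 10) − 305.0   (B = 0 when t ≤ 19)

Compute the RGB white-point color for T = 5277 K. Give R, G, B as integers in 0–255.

R=255, G=233, B=215

t = 5277/100 = 52.77; the t ≤ 66 branch applies.
R = 255 by definition for t ≤ 66.
G = 99.47·ln 52.77 − 161.1 = 99.47·3.9659 − 161.1 = 233.392.
B = 138.5·ln(52.77 − 10) − 305.0 = 138.5·ln 42.77 − 305.0 = 138.5·3.7558 − 305.0 = 215.183.
Rounded: (255, 233, 215).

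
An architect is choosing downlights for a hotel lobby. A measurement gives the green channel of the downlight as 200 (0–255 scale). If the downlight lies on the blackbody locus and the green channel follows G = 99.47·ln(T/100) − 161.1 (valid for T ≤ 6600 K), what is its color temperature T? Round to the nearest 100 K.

3800 K

ln t = (200 + 161.1) / 99.47 = 3.6302.
t = e^3.6302 = 37.722.
T = 100·t = 3772 K → 3800 K to the nearest 100 K.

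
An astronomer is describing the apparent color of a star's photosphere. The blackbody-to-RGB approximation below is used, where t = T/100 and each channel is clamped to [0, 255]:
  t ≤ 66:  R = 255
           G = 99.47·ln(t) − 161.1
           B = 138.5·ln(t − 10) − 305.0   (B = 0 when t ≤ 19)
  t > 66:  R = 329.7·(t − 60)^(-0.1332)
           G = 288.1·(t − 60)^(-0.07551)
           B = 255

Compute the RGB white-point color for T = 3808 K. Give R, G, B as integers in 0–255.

t = 3808/100 = 38.08; the t ≤ 66 branch applies.
R = 255 by definition for t ≤ 66.
G = 99.47·ln 38.08 − 161.1 = 99.47·3.6397 − 161.1 = 200.940.
B = 138.5·ln(38.08 − 10) − 305.0 = 138.5·ln 28.08 − 305.0 = 138.5·3.3351 − 305.0 = 156.905.
Rounded: (255, 201, 157).

R=255, G=201, B=157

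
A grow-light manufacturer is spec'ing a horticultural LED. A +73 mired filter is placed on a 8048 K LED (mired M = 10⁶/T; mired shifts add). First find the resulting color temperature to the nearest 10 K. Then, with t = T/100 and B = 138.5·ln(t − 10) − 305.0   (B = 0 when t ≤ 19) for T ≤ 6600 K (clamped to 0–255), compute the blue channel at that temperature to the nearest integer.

M_in = 10⁶/8048 = 124.25; M_out = 124.25 + (+73) = 197.25.
T_out = 10⁶/197.25 = 5069.6 K → 5070 K; t = 50.7.
B = 138.5·ln(50.7 − 10) − 305.0 = 138.5·ln 40.7 − 305.0 = 138.5·3.7062 − 305.0 = 208.313.
Rounded: 208.

208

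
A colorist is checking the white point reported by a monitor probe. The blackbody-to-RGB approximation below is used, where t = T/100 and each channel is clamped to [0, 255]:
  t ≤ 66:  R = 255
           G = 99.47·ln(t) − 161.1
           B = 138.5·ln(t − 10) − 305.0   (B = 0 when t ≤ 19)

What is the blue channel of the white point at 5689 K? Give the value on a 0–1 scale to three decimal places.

0.894

t = 5689/100 = 56.89; the t ≤ 66 branch applies.
B = 138.5·ln(56.89 − 10) − 305.0 = 138.5·ln 46.89 − 305.0 = 138.5·3.8478 − 305.0 = 227.921.
On a 0–1 scale: 227.921/255 = 0.8938 → 0.894.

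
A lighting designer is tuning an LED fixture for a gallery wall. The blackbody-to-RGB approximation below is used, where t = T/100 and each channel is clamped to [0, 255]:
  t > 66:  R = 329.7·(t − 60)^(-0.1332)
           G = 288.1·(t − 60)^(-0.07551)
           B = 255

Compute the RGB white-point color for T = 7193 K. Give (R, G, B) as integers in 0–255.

(237, 239, 255)

t = 7193/100 = 71.93; the t > 66 branch applies.
R = 329.7·(71.93 − 60)^(-0.1332) = 329.7·11.93^(-0.1332) = 329.7·0.71877 = 236.979.
G = 288.1·(71.93 − 60)^(-0.07551) = 288.1·11.93^(-0.07551) = 288.1·0.82928 = 238.916.
B = 255 by definition for t > 66.
Rounded: (237, 239, 255).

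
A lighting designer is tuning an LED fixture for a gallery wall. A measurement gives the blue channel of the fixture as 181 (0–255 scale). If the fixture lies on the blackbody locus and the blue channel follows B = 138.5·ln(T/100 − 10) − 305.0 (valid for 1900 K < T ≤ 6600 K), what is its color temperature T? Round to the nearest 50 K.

4350 K

ln(t − 10) = (181 + 305.0) / 138.5 = 3.5090.
t − 10 = e^3.5090 = 33.416, so t = 43.416.
T = 100·t = 4342 K → 4350 K to the nearest 50 K.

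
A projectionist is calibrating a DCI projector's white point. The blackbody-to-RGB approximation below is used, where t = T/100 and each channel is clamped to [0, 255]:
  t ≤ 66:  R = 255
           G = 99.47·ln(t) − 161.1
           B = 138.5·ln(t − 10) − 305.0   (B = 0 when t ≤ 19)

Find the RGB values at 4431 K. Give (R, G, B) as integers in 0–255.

t = 4431/100 = 44.31; the t ≤ 66 branch applies.
R = 255 by definition for t ≤ 66.
G = 99.47·ln 44.31 − 161.1 = 99.47·3.7912 − 161.1 = 216.012.
B = 138.5·ln(44.31 − 10) − 305.0 = 138.5·ln 34.31 − 305.0 = 138.5·3.5354 − 305.0 = 184.658.
Rounded: (255, 216, 185).

(255, 216, 185)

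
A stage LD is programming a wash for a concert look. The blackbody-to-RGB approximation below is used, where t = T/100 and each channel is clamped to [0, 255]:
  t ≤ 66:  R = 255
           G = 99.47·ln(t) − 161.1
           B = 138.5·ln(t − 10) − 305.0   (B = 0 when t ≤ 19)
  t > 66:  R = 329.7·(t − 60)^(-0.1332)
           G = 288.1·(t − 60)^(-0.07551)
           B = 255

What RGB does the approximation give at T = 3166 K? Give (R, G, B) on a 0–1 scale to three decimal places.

(1.000, 0.716, 0.474)

t = 3166/100 = 31.66; the t ≤ 66 branch applies.
R = 255 by definition for t ≤ 66.
G = 99.47·ln 31.66 − 161.1 = 99.47·3.4551 − 161.1 = 182.574.
B = 138.5·ln(31.66 − 10) − 305.0 = 138.5·ln 21.66 − 305.0 = 138.5·3.0755 − 305.0 = 120.952.
Dividing each by 255: (1.0000, 0.7160, 0.4743) → (1.000, 0.716, 0.474).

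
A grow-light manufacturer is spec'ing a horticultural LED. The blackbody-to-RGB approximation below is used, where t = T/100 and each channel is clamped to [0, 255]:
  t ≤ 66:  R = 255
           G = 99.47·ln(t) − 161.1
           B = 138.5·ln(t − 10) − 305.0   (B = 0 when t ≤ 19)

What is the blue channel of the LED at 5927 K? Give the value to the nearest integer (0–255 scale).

235

t = 5927/100 = 59.27; the t ≤ 66 branch applies.
B = 138.5·ln(59.27 − 10) − 305.0 = 138.5·ln 49.27 − 305.0 = 138.5·3.8973 − 305.0 = 234.778.
Rounded: 235.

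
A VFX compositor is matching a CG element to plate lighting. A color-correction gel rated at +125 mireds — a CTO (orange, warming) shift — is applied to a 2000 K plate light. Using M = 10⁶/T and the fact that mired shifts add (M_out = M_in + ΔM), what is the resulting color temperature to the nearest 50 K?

M_in = 10⁶/2000 = 500.00 mireds.
M_out = 500.00 + (+125) = 625.00 mireds.
T_out = 10⁶/625.00 = 1600.0 K → 1600 K.

1600 K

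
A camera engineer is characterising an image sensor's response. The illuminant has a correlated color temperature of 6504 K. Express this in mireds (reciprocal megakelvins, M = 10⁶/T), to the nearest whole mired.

M = 10⁶ / 6504 = 153.752 → 154 mireds.

154 mireds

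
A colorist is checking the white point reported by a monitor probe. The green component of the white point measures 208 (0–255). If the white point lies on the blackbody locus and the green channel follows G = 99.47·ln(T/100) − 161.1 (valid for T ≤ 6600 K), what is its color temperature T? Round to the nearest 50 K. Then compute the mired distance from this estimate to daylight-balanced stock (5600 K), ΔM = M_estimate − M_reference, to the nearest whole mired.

+65 mireds

ln t = (208 + 161.1) / 99.47 = 3.7107.
t = e^3.7107 = 40.881.
T = 100·t = 4088 K → 4100 K to the nearest 50 K.
M_estimate = 10⁶/4100 = 243.90; M_reference = 10⁶/5600 = 178.57.
ΔM = 243.90 − 178.57 = 65.33 → +65 mireds.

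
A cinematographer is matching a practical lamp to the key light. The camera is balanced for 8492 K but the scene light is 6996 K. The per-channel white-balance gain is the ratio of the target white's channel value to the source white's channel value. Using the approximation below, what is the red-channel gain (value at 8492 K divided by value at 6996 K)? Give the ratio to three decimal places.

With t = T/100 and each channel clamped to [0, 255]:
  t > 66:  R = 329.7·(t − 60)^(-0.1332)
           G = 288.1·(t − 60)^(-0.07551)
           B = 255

0.885

At 6996 K (t = 69.96):
  R = 329.7·(69.96 − 60)^(-0.1332) = 329.7·9.96^(-0.1332) = 329.7·0.73626 = 242.745.
At 8492 K (t = 84.92):
  R = 329.7·(84.92 − 60)^(-0.1332) = 329.7·24.92^(-0.1332) = 329.7·0.65160 = 214.832.
Gain = 214.832 / 242.745 = 0.8850 → 0.885.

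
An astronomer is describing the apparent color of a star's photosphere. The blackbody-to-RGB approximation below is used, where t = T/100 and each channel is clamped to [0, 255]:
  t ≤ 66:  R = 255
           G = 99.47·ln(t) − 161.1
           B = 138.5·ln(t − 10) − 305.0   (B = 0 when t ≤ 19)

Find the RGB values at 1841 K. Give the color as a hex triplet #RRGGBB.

t = 1841/100 = 18.41; the t ≤ 66 branch applies.
R = 255 by definition for t ≤ 66.
G = 99.47·ln 18.41 − 161.1 = 99.47·2.9129 − 161.1 = 128.646.
t = 18.41 ≤ 19, so B = 0.
Rounded: (255, 129, 0).
In hex: #FF8100.

#FF8100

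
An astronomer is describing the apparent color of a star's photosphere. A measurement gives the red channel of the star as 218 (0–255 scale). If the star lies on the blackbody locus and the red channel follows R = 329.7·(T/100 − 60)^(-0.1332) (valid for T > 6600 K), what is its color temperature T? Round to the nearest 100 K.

8200 K

(t − 60)^(-0.1332) = 218/329.7 = 0.66121.
t − 60 = 0.66121^(1/-0.1332) = 0.66121^(-7.508) = 22.326, so t = 82.326.
T = 100·t = 8233 K → 8200 K to the nearest 100 K.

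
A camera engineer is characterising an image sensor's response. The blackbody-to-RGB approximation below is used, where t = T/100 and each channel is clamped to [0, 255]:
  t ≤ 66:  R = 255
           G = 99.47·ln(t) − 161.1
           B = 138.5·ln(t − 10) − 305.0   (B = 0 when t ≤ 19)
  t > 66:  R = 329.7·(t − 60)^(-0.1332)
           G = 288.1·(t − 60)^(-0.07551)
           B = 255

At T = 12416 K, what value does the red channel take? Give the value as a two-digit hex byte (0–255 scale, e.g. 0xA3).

0xBD

t = 12416/100 = 124.16; the t > 66 branch applies.
R = 329.7·(124.16 − 60)^(-0.1332) = 329.7·64.16^(-0.1332) = 329.7·0.57448 = 189.405.
Rounded: 189; in hex, 0xBD.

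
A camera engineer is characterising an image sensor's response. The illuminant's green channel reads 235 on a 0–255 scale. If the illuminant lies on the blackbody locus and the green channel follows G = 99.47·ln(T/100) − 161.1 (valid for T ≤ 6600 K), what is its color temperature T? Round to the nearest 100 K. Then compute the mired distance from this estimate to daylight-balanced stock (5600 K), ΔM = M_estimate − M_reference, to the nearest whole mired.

ln t = (235 + 161.1) / 99.47 = 3.9821.
t = e^3.9821 = 53.630.
T = 100·t = 5363 K → 5400 K to the nearest 100 K.
M_estimate = 10⁶/5400 = 185.19; M_reference = 10⁶/5600 = 178.57.
ΔM = 185.19 − 178.57 = 6.61 → +7 mireds.

+7 mireds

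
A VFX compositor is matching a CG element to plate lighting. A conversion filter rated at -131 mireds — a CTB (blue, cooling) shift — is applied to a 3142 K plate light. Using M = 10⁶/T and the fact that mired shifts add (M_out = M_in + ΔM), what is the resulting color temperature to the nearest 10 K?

M_in = 10⁶/3142 = 318.27 mireds.
M_out = 318.27 + (-131) = 187.27 mireds.
T_out = 10⁶/187.27 = 5339.9 K → 5340 K.

5340 K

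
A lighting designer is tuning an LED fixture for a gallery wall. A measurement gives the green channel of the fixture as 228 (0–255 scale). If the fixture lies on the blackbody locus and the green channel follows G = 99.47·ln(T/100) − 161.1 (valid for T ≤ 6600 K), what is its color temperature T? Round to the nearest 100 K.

ln t = (228 + 161.1) / 99.47 = 3.9117.
t = e^3.9117 = 49.985.
T = 100·t = 4999 K → 5000 K to the nearest 100 K.

5000 K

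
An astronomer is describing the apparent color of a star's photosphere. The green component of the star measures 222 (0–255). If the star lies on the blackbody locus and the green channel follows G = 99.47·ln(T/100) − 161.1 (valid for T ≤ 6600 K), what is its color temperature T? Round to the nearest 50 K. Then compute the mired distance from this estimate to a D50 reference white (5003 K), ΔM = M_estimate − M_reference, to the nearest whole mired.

ln t = (222 + 161.1) / 99.47 = 3.8514.
t = e^3.8514 = 47.059.
T = 100·t = 4706 K → 4700 K to the nearest 50 K.
M_estimate = 10⁶/4700 = 212.77; M_reference = 10⁶/5003 = 199.88.
ΔM = 212.77 − 199.88 = 12.89 → +13 mireds.

+13 mireds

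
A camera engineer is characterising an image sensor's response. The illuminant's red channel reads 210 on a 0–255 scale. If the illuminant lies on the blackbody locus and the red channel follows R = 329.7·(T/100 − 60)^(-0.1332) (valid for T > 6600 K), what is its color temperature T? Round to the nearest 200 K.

9000 K

(t − 60)^(-0.1332) = 210/329.7 = 0.63694.
t − 60 = 0.63694^(1/-0.1332) = 0.63694^(-7.508) = 29.561, so t = 89.561.
T = 100·t = 8956 K → 9000 K to the nearest 200 K.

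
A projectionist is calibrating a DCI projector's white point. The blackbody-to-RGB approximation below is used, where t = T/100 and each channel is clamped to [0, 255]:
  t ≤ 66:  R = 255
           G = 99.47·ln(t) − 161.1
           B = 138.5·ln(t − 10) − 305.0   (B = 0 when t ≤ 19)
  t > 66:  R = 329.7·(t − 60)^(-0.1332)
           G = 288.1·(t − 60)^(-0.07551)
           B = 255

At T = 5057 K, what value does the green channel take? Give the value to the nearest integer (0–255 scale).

229

t = 5057/100 = 50.57; the t ≤ 66 branch applies.
G = 99.47·ln 50.57 − 161.1 = 99.47·3.9234 − 161.1 = 229.156.
Rounded: 229.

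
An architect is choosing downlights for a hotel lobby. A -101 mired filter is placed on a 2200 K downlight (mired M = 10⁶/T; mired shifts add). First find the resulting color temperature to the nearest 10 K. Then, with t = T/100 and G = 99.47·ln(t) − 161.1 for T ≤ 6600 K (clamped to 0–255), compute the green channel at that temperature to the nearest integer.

171

M_in = 10⁶/2200 = 454.55; M_out = 454.55 + (-101) = 353.55.
T_out = 10⁶/353.55 = 2828.5 K → 2830 K; t = 28.3.
G = 99.47·ln 28.3 − 161.1 = 99.47·3.3429 − 161.1 = 171.414.
Rounded: 171.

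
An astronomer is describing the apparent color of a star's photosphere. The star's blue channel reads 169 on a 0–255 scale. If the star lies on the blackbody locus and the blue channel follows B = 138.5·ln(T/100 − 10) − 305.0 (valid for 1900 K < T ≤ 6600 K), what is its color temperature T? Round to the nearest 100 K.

ln(t − 10) = (169 + 305.0) / 138.5 = 3.4224.
t − 10 = e^3.4224 = 30.642, so t = 40.642.
T = 100·t = 4064 K → 4100 K to the nearest 100 K.

4100 K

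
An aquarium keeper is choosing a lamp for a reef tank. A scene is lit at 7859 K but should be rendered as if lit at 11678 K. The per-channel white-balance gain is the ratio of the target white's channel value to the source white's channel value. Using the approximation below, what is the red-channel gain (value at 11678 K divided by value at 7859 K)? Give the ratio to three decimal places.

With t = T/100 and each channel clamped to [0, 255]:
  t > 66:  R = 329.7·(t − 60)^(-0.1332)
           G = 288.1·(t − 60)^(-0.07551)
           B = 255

At 7859 K (t = 78.59):
  R = 329.7·(78.59 − 60)^(-0.1332) = 329.7·18.59^(-0.1332) = 329.7·0.67754 = 223.383.
At 11678 K (t = 116.78):
  R = 329.7·(116.78 − 60)^(-0.1332) = 329.7·56.78^(-0.1332) = 329.7·0.58390 = 192.513.
Gain = 192.513 / 223.383 = 0.8618 → 0.862.

0.862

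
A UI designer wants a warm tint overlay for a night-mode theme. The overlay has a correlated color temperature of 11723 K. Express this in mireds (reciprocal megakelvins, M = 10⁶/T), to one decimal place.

85.3 mireds

M = 10⁶ / 11723 = 85.302 → 85.3 mireds.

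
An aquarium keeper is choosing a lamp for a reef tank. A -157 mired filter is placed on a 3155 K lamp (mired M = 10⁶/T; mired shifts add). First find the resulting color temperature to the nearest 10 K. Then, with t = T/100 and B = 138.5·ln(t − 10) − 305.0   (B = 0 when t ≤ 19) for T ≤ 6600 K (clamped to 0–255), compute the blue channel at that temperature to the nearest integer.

244

M_in = 10⁶/3155 = 316.96; M_out = 316.96 + (-157) = 159.96.
T_out = 10⁶/159.96 = 6251.7 K → 6250 K; t = 62.5.
B = 138.5·ln(62.5 − 10) − 305.0 = 138.5·ln 52.5 − 305.0 = 138.5·3.9608 − 305.0 = 243.573.
Rounded: 244.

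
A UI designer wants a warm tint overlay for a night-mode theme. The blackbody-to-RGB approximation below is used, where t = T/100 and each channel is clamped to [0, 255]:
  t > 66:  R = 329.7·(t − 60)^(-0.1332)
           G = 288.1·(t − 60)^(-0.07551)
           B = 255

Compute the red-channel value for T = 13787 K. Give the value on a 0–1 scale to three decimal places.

t = 13787/100 = 137.87; the t > 66 branch applies.
R = 329.7·(137.87 − 60)^(-0.1332) = 329.7·77.87^(-0.1332) = 329.7·0.55985 = 184.582.
On a 0–1 scale: 184.582/255 = 0.7238 → 0.724.

0.724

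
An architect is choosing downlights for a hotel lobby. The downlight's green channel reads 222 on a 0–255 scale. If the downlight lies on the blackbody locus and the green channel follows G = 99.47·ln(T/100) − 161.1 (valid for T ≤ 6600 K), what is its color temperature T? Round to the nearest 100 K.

ln t = (222 + 161.1) / 99.47 = 3.8514.
t = e^3.8514 = 47.059.
T = 100·t = 4706 K → 4700 K to the nearest 100 K.

4700 K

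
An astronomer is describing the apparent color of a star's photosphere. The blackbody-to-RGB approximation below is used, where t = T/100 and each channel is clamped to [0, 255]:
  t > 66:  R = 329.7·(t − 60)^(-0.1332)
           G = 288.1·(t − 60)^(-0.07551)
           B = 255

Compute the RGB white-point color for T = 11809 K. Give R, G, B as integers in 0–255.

t = 11809/100 = 118.09; the t > 66 branch applies.
R = 329.7·(118.09 − 60)^(-0.1332) = 329.7·58.09^(-0.1332) = 329.7·0.58213 = 191.929.
G = 288.1·(118.09 − 60)^(-0.07551) = 288.1·58.09^(-0.07551) = 288.1·0.73586 = 212.000.
B = 255 by definition for t > 66.
Rounded: (192, 212, 255).

R=192, G=212, B=255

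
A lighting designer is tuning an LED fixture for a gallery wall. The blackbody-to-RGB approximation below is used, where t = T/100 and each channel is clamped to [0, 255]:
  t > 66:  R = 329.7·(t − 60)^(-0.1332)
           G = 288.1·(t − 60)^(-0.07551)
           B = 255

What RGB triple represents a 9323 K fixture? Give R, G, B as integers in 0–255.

R=207, G=221, B=255

t = 9323/100 = 93.23; the t > 66 branch applies.
R = 329.7·(93.23 − 60)^(-0.1332) = 329.7·33.23^(-0.1332) = 329.7·0.62709 = 206.753.
G = 288.1·(93.23 − 60)^(-0.07551) = 288.1·33.23^(-0.07551) = 288.1·0.76755 = 221.132.
B = 255 by definition for t > 66.
Rounded: (207, 221, 255).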